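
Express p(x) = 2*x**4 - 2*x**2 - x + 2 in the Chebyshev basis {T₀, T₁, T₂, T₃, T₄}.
(7/4)T₀ - T₁ + (1/4)T₄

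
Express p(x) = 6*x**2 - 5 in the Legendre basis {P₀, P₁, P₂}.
(-3)P₀ + (4)P₂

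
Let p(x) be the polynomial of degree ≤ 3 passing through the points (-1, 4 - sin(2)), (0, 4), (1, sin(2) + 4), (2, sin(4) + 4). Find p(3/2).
5*sin(4)/16 + 7*sin(2)/8 + 4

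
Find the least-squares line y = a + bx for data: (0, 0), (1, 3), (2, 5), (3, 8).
a = 1/10, b = 13/5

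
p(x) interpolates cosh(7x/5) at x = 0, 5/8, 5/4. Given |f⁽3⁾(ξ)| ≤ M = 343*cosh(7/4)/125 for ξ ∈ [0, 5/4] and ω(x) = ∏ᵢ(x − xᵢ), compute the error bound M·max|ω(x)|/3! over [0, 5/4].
343*sqrt(3)*cosh(7/4)/13824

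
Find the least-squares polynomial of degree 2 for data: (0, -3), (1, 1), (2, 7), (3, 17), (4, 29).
-103/35 + (16/7)x + (10/7)x²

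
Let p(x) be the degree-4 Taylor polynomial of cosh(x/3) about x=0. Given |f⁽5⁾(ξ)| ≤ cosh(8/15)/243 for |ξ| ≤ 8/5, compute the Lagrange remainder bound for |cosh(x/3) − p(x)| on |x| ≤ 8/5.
4096*cosh(8/15)/11390625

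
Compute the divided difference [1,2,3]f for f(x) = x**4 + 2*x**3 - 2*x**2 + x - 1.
35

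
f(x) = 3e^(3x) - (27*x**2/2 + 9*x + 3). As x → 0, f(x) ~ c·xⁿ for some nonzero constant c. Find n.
3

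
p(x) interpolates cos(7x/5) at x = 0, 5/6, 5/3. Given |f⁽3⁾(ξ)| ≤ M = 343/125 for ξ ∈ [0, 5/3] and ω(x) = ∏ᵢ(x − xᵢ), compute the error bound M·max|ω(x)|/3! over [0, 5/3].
343*sqrt(3)/5832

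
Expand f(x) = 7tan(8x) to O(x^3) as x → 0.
56*x + O(x**3)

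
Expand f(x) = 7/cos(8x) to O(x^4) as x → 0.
7 + 224*x**2 + O(x**4)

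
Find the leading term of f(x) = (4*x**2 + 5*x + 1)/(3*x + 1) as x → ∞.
4*x/3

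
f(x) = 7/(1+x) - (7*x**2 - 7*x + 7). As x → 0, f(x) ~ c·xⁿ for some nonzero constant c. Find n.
3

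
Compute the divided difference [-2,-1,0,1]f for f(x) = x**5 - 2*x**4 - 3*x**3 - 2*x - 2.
6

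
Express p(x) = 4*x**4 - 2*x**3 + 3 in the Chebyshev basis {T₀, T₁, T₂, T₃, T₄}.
(9/2)T₀ + (-3/2)T₁ + (2)T₂ + (-1/2)T₃ + (1/2)T₄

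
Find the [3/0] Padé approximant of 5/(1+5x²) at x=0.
5 - 25*x**2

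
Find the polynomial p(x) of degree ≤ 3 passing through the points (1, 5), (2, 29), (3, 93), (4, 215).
3*x**3 + 2*x**2 - 3*x + 3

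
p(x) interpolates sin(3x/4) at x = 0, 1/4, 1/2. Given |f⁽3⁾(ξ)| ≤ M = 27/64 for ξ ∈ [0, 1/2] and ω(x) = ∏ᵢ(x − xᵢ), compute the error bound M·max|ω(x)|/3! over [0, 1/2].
sqrt(3)/4096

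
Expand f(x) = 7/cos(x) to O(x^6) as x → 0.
7 + 7*x**2/2 + 35*x**4/24 + O(x**6)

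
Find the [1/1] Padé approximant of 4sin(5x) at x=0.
20*x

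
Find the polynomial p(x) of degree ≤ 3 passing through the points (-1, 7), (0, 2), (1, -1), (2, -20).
-3*x**3 + x**2 - x + 2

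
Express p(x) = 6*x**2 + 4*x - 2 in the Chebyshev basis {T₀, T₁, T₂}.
T₀ + (4)T₁ + (3)T₂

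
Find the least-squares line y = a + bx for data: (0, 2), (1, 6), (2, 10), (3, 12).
a = 12/5, b = 17/5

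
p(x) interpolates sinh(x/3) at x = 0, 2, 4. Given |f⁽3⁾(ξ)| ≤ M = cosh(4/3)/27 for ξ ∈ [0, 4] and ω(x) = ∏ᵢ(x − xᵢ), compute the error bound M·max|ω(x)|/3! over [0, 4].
8*sqrt(3)*cosh(4/3)/729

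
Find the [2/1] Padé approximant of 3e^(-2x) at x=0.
(2*x**2 - 4*x + 3)/(2*x/3 + 1)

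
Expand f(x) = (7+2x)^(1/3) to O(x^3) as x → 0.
7**(1/3) + 2*7**(1/3)*x/21 - 4*7**(1/3)*x**2/441 + O(x**3)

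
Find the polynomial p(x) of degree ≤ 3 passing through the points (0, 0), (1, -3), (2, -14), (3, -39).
-x**3 - x**2 - x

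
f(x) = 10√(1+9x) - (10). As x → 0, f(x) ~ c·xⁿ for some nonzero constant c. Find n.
1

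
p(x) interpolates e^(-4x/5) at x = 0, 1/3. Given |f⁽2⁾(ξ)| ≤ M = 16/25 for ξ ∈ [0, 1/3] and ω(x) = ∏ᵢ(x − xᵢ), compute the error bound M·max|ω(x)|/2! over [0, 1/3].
2/225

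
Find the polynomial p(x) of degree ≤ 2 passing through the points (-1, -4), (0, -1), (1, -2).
-2*x**2 + x - 1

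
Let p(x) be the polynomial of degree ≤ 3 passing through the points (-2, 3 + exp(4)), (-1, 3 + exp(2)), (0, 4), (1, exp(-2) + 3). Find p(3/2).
((-5*exp(4) + 13 + 21*exp(2))*exp(2) + 35)*exp(-2)/16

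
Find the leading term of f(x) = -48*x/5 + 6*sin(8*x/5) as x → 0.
-512*x**3/125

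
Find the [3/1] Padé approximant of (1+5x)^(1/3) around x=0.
(-125*x**3/81 + 25*x**2/9 + 5*x + 1)/(10*x/3 + 1)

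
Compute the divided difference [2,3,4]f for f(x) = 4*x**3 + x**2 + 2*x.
37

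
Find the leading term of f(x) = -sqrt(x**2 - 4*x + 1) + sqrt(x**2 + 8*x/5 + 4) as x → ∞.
14/5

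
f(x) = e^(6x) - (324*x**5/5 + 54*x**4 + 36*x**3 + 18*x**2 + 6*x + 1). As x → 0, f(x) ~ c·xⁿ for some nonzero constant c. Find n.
6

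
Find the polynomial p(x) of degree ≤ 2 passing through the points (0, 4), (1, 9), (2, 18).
2*x**2 + 3*x + 4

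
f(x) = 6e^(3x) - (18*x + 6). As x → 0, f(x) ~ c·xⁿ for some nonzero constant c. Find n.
2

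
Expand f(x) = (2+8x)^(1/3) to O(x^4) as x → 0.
2**(1/3) + 4*2**(1/3)*x/3 - 16*2**(1/3)*x**2/9 + 320*2**(1/3)*x**3/81 + O(x**4)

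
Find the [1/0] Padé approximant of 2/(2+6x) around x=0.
1 - 3*x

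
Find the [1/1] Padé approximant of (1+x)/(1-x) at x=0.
(x + 1)/(1 - x)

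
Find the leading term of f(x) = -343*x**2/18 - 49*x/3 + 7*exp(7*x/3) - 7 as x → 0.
2401*x**3/162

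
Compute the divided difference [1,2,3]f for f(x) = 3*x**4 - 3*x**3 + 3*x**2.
60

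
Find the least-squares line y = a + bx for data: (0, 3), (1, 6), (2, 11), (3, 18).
a = 2, b = 5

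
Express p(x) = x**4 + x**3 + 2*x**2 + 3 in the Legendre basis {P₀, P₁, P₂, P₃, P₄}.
(58/15)P₀ + (3/5)P₁ + (40/21)P₂ + (2/5)P₃ + (8/35)P₄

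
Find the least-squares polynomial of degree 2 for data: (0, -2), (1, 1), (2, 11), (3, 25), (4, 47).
-2 + (1/5)x + (3)x²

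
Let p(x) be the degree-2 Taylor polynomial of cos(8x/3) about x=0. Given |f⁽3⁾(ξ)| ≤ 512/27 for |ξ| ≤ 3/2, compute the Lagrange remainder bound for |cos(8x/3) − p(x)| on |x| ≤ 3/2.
32/3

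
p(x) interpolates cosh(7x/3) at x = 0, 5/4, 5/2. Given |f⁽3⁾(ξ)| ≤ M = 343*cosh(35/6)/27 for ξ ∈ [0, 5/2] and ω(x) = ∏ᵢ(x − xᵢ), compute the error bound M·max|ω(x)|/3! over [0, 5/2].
42875*sqrt(3)*cosh(35/6)/46656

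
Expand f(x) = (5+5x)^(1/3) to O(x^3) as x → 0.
5**(1/3) + 5**(1/3)*x/3 - 5**(1/3)*x**2/9 + O(x**3)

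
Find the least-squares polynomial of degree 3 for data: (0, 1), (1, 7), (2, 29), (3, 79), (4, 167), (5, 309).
8/9 + (1045/378)x + (199/126)x² + (55/27)x³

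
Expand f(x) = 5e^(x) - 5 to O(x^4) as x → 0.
5*x + 5*x**2/2 + 5*x**3/6 + O(x**4)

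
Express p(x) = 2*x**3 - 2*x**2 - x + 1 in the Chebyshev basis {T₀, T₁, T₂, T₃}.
(1/2)T₁ - T₂ + (1/2)T₃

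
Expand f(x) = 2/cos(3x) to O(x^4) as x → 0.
2 + 9*x**2 + O(x**4)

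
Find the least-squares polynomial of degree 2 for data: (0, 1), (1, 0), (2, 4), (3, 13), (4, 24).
26/35 + (-167/70)x + (29/14)x²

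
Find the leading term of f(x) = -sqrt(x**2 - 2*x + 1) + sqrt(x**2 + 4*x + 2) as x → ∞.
3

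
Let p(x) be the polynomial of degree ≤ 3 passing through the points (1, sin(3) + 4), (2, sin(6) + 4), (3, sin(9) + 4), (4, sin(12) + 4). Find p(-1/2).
105*sin(3)/16 - 35*sin(12)/16 - 189*sin(6)/16 + 135*sin(9)/16 + 4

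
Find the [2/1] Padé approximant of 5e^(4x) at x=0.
(40*x**2/3 + 40*x/3 + 5)/(1 - 4*x/3)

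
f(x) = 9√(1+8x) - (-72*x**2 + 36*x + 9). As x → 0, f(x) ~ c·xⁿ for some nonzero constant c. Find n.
3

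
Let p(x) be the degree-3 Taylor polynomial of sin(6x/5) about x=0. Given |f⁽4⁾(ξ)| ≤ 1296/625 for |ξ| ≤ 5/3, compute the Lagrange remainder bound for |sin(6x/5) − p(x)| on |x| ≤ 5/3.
2/3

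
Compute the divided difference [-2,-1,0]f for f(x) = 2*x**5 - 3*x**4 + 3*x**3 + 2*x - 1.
-60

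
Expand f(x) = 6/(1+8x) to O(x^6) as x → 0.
6 - 48*x + 384*x**2 - 3072*x**3 + 24576*x**4 - 196608*x**5 + O(x**6)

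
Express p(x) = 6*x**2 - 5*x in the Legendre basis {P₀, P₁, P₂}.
(2)P₀ + (-5)P₁ + (4)P₂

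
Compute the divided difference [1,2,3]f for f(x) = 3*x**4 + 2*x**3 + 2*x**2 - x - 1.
89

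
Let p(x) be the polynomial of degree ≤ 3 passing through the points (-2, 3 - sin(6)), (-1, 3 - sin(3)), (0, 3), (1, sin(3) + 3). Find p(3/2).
5*sin(6)/16 + 7*sin(3)/8 + 3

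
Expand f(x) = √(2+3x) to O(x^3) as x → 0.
sqrt(2) + 3*sqrt(2)*x/4 - 9*sqrt(2)*x**2/32 + O(x**3)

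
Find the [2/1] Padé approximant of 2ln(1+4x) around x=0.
8*x*(2*x + 3)/(3*(8*x/3 + 1))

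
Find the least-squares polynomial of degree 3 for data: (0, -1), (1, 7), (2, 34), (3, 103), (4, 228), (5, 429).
-5/6 + (671/252)x + (32/21)x² + (109/36)x³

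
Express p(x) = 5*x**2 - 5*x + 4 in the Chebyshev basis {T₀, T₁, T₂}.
(13/2)T₀ + (-5)T₁ + (5/2)T₂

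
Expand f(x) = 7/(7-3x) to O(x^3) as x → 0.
1 + 3*x/7 + 9*x**2/49 + O(x**3)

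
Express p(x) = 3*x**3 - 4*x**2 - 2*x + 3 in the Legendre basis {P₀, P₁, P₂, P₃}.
(5/3)P₀ + (-1/5)P₁ + (-8/3)P₂ + (6/5)P₃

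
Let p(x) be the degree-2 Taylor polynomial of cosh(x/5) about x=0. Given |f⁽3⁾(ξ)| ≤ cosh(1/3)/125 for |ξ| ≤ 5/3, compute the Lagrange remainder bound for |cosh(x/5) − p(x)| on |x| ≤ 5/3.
cosh(1/3)/162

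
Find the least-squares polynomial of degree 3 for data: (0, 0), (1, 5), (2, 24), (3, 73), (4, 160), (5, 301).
4/63 + (208/189)x + (13/9)x² + (56/27)x³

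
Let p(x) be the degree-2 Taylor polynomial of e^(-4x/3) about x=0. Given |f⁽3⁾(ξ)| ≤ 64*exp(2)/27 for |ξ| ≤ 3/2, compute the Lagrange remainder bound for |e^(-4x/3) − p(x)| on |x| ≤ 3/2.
4*exp(2)/3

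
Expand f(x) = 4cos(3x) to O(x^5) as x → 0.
4 - 18*x**2 + 27*x**4/2 + O(x**5)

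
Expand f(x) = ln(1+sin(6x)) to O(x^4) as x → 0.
6*x - 18*x**2 + 36*x**3 + O(x**4)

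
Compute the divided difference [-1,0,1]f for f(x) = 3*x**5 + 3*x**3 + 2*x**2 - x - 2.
2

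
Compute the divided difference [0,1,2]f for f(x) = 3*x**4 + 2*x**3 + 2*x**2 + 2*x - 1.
29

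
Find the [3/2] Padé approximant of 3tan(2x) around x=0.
(-8*x**3/5 + 6*x)/(1 - 8*x**2/5)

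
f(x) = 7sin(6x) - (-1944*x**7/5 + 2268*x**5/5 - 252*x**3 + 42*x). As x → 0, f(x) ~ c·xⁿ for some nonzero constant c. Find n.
9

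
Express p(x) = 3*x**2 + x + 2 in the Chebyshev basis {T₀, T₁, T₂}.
(7/2)T₀ + T₁ + (3/2)T₂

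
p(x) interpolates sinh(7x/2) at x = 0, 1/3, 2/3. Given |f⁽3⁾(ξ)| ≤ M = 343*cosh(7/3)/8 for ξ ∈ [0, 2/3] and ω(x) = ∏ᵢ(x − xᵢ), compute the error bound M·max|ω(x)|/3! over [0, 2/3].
343*sqrt(3)*cosh(7/3)/5832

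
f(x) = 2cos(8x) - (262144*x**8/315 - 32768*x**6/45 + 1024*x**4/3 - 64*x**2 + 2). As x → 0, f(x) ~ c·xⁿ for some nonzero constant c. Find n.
10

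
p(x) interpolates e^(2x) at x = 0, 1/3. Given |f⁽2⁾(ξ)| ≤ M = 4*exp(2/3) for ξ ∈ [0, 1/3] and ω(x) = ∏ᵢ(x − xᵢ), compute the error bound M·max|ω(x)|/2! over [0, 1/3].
exp(2/3)/18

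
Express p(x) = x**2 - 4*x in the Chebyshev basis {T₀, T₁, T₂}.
(1/2)T₀ + (-4)T₁ + (1/2)T₂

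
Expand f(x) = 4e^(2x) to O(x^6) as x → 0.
4 + 8*x + 8*x**2 + 16*x**3/3 + 8*x**4/3 + 16*x**5/15 + O(x**6)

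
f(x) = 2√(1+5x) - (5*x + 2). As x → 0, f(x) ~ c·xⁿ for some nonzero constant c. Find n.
2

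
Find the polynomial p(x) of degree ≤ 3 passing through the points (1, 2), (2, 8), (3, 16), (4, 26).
x**2 + 3*x - 2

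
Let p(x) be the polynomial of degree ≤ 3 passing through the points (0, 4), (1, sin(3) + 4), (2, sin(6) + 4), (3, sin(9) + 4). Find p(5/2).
15*sin(6)/16 - 5*sin(3)/16 + 5*sin(9)/16 + 4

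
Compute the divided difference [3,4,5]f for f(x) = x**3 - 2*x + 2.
12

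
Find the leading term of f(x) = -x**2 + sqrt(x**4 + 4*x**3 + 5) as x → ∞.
2*x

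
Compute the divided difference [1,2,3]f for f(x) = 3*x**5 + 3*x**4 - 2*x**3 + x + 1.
333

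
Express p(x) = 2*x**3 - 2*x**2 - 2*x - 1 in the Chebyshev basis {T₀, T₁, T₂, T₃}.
(-2)T₀ + (-1/2)T₁ - T₂ + (1/2)T₃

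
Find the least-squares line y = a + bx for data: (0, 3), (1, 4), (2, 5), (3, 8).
a = 13/5, b = 8/5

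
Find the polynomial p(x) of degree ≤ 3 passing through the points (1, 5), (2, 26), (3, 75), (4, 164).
2*x**3 + 2*x**2 + x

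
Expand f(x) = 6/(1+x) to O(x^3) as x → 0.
6 - 6*x + 6*x**2 + O(x**3)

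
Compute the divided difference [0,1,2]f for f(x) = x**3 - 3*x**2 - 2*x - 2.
0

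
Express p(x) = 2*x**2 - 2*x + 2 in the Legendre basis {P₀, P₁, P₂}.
(8/3)P₀ + (-2)P₁ + (4/3)P₂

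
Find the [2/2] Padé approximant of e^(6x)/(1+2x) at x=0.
(3*x**2 + 2*x + 1)/(x**2 - 2*x + 1)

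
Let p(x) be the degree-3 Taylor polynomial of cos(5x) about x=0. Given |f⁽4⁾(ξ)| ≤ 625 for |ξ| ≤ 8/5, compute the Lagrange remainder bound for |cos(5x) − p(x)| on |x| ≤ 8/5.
512/3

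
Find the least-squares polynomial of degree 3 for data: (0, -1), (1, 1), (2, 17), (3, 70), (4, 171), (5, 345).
-61/63 + (-4/189)x + (-85/63)x² + (82/27)x³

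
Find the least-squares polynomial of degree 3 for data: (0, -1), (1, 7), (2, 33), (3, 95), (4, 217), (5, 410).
-52/63 + (824/189)x + (-1/36)x² + (337/108)x³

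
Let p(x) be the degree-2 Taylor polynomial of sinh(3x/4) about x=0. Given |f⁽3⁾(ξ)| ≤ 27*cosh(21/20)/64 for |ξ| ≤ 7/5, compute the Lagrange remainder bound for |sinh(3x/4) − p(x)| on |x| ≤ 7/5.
3087*cosh(21/20)/16000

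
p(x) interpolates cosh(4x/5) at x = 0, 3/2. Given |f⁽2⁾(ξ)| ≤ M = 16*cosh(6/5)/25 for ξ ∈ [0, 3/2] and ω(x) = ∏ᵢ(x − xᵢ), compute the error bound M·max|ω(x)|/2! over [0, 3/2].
9*cosh(6/5)/50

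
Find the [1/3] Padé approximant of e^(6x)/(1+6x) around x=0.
(9*x/4 + 1)/(63*x**3/2 - 18*x**2 + 9*x/4 + 1)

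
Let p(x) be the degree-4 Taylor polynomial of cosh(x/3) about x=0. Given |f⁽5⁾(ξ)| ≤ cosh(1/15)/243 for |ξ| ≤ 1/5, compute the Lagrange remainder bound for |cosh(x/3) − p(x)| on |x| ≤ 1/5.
cosh(1/15)/91125000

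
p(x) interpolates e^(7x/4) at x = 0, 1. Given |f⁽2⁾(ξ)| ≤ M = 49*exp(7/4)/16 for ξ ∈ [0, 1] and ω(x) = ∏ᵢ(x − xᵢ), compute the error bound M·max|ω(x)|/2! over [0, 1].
49*exp(7/4)/128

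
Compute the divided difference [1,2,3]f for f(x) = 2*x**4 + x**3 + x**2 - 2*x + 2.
57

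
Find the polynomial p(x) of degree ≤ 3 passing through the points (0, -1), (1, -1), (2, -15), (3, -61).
-3*x**3 + 2*x**2 + x - 1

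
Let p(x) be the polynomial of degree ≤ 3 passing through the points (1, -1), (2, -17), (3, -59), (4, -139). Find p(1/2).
1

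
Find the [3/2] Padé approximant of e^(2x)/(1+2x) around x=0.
(64*x**3/165 + 57*x**2/55 + 84*x/55 + 1)/(-53*x**2/55 + 84*x/55 + 1)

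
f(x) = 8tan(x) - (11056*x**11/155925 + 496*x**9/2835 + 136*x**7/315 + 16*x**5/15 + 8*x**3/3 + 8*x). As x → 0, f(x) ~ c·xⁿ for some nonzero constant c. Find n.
13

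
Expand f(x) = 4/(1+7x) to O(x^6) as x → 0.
4 - 28*x + 196*x**2 - 1372*x**3 + 9604*x**4 - 67228*x**5 + O(x**6)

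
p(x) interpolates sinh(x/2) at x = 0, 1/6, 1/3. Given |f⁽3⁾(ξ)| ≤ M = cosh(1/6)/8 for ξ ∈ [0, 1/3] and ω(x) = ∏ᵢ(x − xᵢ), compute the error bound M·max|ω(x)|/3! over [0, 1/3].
sqrt(3)*cosh(1/6)/46656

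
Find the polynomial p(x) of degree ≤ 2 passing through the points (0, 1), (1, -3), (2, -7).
1 - 4*x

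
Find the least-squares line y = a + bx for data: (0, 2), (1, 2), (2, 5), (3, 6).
a = 3/2, b = 3/2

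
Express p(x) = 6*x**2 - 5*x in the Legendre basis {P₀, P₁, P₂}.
(2)P₀ + (-5)P₁ + (4)P₂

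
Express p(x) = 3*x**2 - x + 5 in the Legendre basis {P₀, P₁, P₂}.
(6)P₀ - P₁ + (2)P₂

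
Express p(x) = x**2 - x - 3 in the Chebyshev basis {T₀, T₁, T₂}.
(-5/2)T₀ - T₁ + (1/2)T₂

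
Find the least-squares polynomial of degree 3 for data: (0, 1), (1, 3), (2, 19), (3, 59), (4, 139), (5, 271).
8/9 + (253/378)x + (-22/63)x² + (119/54)x³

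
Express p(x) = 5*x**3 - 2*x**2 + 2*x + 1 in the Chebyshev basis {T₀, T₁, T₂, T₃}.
(23/4)T₁ - T₂ + (5/4)T₃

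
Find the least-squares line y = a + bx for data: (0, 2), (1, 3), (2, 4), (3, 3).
a = 12/5, b = 2/5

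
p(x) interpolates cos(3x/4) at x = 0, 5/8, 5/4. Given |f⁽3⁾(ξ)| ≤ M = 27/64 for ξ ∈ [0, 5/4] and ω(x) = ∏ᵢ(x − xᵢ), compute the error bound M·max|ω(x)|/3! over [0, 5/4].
125*sqrt(3)/32768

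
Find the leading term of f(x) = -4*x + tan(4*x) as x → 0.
64*x**3/3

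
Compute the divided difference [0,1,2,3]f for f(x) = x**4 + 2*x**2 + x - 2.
6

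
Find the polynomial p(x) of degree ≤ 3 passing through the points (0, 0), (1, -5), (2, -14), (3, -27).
-2*x**2 - 3*x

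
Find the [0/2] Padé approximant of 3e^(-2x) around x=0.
3/(2*x**2 + 2*x + 1)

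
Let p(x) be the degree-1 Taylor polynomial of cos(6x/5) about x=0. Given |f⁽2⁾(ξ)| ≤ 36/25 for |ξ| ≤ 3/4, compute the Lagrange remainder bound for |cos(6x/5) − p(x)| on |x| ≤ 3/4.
81/200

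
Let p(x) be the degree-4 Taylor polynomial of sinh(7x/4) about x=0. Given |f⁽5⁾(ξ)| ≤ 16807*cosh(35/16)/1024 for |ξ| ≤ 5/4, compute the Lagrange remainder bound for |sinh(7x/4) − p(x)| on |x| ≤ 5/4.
10504375*cosh(35/16)/25165824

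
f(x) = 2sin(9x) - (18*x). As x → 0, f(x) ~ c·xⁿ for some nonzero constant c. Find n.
3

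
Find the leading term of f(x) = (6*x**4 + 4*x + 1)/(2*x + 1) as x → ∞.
3*x**3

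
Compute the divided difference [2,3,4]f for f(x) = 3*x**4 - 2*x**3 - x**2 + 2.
146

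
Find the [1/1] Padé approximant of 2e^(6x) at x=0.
(6*x + 2)/(1 - 3*x)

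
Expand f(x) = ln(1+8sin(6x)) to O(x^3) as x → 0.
48*x - 1152*x**2 + O(x**3)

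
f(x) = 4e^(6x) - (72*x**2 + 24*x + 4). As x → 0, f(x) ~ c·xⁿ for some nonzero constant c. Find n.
3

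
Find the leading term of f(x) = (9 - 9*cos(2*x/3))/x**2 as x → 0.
2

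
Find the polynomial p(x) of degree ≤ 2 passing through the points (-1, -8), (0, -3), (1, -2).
-2*x**2 + 3*x - 3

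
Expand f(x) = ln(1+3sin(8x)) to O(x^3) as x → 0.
24*x - 288*x**2 + O(x**3)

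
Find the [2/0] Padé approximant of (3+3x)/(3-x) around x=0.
4*x**2/9 + 4*x/3 + 1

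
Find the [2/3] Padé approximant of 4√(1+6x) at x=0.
(63*x**2 + 168*x/5 + 4)/(-27*x**3/20 + 81*x**2/20 + 27*x/5 + 1)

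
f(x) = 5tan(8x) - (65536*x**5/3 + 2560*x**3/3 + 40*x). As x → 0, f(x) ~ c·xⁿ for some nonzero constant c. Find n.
7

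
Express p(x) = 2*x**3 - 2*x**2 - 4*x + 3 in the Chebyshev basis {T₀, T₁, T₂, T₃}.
(2)T₀ + (-5/2)T₁ - T₂ + (1/2)T₃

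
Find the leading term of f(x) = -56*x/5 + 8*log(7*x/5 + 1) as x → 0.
-196*x**2/25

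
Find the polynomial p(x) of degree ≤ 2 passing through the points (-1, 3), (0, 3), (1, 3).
3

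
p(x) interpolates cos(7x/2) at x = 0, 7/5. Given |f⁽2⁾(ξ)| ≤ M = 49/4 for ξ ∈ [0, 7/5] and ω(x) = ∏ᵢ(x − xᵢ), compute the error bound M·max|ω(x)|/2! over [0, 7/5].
2401/800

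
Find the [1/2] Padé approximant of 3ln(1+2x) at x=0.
6*x/(-x**2/3 + x + 1)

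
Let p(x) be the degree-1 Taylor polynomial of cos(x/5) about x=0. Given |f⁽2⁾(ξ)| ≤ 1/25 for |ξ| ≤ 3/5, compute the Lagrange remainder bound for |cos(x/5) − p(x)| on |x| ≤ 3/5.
9/1250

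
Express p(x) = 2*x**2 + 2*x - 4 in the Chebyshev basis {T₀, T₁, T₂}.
(-3)T₀ + (2)T₁ + T₂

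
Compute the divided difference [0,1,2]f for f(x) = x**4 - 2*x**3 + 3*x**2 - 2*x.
4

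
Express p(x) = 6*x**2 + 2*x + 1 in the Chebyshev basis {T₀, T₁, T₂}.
(4)T₀ + (2)T₁ + (3)T₂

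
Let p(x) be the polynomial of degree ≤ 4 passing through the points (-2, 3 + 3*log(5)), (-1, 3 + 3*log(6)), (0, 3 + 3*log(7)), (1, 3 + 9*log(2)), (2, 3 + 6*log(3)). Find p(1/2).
3 + log(392*2**(3/4)*3**(19/64)*5**(9/128)*7**(7/64)/3)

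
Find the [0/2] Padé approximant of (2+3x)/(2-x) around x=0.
1/(3*x**2 - 2*x + 1)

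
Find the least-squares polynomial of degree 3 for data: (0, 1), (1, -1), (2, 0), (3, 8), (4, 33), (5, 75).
68/63 + (-49/27)x + (-82/63)x² + (25/27)x³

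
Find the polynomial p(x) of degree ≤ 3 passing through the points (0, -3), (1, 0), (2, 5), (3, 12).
x**2 + 2*x - 3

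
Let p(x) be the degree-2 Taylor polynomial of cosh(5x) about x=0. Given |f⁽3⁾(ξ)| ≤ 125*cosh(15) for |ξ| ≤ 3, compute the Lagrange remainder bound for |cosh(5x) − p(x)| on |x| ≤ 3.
1125*cosh(15)/2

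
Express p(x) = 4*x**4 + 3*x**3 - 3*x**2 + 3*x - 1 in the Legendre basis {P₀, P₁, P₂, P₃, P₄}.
(-6/5)P₀ + (24/5)P₁ + (2/7)P₂ + (6/5)P₃ + (32/35)P₄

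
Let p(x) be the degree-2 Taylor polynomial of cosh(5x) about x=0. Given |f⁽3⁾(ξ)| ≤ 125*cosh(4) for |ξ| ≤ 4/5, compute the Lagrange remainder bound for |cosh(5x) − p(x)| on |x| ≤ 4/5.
32*cosh(4)/3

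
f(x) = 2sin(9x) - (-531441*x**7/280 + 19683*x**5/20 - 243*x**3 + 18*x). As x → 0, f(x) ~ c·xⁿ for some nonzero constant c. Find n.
9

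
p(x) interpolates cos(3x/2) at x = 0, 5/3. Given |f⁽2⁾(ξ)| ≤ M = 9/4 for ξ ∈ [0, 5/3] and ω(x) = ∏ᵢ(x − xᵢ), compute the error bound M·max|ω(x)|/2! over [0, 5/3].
25/32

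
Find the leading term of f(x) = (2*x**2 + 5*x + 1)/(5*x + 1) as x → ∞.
2*x/5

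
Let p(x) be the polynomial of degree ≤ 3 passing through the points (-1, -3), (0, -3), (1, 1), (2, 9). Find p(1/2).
-3/2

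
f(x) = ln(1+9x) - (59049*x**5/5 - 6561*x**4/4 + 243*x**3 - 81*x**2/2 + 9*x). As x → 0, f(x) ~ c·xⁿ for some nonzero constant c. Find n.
6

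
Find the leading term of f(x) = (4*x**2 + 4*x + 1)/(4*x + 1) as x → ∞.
x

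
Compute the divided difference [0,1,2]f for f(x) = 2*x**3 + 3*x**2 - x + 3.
9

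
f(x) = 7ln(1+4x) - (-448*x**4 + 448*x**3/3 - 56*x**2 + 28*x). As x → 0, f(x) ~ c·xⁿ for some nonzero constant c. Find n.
5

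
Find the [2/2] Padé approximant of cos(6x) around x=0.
(1 - 15*x**2)/(3*x**2 + 1)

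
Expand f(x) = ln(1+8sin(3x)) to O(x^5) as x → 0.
24*x - 288*x**2 + 4572*x**3 - 82080*x**4 + O(x**5)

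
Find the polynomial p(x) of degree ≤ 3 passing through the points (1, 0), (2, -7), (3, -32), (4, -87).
-2*x**3 + 3*x**2 - 2*x + 1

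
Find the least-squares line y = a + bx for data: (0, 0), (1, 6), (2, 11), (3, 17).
a = 1/10, b = 28/5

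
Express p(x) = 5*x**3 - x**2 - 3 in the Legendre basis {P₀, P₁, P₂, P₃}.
(-10/3)P₀ + (3)P₁ + (-2/3)P₂ + (2)P₃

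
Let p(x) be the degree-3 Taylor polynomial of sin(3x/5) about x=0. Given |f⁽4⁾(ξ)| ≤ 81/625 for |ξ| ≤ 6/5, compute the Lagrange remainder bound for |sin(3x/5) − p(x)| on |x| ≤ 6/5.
4374/390625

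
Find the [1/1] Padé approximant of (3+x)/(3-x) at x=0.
(x/3 + 1)/(1 - x/3)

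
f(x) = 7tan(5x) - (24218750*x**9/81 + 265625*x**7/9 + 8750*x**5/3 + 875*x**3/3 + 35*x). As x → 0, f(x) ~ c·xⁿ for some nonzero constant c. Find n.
11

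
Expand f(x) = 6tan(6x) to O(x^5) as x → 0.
36*x + 432*x**3 + O(x**5)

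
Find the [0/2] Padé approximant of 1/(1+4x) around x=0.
1/(4*x + 1)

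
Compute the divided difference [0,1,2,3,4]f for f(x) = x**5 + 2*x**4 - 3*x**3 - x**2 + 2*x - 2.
12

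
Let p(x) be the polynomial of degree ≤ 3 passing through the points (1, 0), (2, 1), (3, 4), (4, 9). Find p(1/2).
1/4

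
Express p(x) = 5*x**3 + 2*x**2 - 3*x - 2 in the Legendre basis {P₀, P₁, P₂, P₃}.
(-4/3)P₀ + (4/3)P₂ + (2)P₃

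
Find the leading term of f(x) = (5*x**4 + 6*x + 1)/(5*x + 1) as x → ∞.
x**3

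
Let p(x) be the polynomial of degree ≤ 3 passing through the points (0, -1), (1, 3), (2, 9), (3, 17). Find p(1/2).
3/4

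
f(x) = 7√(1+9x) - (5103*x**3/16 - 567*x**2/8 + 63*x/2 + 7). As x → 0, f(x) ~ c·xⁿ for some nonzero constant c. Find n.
4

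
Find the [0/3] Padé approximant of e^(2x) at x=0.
1/(-4*x**3/3 + 2*x**2 - 2*x + 1)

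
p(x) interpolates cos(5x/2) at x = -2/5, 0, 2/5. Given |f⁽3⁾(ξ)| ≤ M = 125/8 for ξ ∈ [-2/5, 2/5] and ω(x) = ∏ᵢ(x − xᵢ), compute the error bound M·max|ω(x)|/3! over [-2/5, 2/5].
sqrt(3)/27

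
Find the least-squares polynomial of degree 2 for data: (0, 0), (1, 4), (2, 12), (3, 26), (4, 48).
2/5 + (-1/5)x + (3)x²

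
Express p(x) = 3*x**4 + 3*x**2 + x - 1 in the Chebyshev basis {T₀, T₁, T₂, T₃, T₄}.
(13/8)T₀ + T₁ + (3)T₂ + (3/8)T₄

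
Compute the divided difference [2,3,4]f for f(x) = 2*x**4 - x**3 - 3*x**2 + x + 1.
98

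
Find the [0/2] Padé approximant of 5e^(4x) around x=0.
5/(8*x**2 - 4*x + 1)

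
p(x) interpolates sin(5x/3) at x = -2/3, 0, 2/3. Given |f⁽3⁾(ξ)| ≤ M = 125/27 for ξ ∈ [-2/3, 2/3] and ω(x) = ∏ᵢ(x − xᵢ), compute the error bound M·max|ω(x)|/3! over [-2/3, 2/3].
1000*sqrt(3)/19683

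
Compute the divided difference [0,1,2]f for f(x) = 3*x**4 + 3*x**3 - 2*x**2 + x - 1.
28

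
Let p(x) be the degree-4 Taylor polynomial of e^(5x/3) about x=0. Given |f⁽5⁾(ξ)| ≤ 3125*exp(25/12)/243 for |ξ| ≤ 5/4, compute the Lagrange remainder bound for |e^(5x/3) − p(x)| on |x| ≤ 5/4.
1953125*exp(25/12)/5971968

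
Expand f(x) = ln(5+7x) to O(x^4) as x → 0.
log(5) + 7*x/5 - 49*x**2/50 + 343*x**3/375 + O(x**4)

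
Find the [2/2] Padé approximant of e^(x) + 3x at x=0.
(-19*x**2/60 + 19*x/5 + 1)/(-x**2/60 - x/5 + 1)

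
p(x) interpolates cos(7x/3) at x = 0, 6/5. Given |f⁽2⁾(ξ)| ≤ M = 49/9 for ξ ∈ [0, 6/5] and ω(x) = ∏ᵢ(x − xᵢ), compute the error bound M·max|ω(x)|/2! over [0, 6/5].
49/50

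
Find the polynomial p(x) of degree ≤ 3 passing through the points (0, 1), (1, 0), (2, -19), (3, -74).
-3*x**3 + 2*x + 1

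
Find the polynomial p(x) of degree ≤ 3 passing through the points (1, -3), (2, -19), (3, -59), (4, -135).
-2*x**3 - 2*x + 1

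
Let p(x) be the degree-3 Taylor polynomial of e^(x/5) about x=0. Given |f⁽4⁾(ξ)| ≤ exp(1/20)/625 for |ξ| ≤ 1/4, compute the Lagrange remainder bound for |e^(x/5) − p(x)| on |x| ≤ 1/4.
exp(1/20)/3840000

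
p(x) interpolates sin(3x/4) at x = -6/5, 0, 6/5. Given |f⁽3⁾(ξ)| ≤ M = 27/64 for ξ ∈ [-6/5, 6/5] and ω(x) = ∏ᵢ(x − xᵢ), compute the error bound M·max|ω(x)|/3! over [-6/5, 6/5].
27*sqrt(3)/1000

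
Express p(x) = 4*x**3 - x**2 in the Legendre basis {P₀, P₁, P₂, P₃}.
(-1/3)P₀ + (12/5)P₁ + (-2/3)P₂ + (8/5)P₃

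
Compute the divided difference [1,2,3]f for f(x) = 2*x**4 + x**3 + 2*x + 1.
56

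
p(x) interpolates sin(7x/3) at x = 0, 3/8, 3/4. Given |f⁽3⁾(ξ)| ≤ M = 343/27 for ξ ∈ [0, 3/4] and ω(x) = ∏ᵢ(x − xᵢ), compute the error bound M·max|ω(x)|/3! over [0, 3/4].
343*sqrt(3)/13824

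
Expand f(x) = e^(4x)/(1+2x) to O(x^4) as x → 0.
1 + 2*x + 4*x**2 + 8*x**3/3 + O(x**4)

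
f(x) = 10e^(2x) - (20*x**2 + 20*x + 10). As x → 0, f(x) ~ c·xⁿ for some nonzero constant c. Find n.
3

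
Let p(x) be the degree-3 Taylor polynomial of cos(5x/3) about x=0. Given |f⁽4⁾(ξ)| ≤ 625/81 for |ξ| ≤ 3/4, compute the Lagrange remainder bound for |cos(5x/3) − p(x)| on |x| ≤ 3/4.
625/6144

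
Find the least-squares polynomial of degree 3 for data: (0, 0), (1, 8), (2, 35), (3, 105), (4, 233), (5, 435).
41/126 + (145/108)x + (583/252)x² + (80/27)x³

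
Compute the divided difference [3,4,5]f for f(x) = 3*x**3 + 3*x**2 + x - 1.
39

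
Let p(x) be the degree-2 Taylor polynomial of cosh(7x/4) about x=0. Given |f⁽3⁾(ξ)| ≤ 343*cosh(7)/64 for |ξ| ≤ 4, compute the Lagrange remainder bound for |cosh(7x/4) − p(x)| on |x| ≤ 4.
343*cosh(7)/6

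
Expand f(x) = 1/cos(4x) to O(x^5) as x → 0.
1 + 8*x**2 + 160*x**4/3 + O(x**5)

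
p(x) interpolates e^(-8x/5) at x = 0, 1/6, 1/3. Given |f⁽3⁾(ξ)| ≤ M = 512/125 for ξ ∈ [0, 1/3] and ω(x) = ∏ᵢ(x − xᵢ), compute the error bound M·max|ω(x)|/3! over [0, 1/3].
64*sqrt(3)/91125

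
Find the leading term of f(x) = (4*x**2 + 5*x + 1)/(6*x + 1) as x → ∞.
2*x/3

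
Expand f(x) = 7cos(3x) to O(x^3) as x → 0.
7 - 63*x**2/2 + O(x**3)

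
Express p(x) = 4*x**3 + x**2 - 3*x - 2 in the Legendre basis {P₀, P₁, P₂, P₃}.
(-5/3)P₀ + (-3/5)P₁ + (2/3)P₂ + (8/5)P₃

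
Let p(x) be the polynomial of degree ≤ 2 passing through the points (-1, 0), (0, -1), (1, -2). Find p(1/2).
-3/2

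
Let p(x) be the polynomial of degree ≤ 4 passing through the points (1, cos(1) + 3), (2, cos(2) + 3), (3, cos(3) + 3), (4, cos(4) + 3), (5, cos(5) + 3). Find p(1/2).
189*cos(3)/64 + 35*cos(5)/128 - 45*cos(4)/32 + 315*cos(1)/128 - 105*cos(2)/32 + 3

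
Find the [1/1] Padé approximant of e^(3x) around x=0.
(3*x/2 + 1)/(1 - 3*x/2)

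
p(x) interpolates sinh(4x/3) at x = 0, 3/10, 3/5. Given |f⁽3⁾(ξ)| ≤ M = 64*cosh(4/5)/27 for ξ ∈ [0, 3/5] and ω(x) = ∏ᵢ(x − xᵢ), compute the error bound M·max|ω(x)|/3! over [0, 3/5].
8*sqrt(3)*cosh(4/5)/3375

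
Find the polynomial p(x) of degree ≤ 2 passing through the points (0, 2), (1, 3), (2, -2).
-3*x**2 + 4*x + 2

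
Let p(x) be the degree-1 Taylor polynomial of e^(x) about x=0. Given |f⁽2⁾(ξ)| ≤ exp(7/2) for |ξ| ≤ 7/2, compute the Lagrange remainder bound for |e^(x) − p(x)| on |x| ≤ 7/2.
49*exp(7/2)/8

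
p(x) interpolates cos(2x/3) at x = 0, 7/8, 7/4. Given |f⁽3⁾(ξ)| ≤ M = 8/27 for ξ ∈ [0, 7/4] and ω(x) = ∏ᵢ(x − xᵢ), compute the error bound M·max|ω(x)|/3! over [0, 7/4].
343*sqrt(3)/46656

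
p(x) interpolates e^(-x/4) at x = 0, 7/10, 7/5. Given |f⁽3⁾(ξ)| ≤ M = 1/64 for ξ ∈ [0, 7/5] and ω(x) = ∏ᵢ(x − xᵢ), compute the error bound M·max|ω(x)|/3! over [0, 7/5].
343*sqrt(3)/1728000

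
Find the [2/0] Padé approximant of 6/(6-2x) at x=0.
x**2/9 + x/3 + 1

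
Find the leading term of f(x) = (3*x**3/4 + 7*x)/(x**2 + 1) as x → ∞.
3*x/4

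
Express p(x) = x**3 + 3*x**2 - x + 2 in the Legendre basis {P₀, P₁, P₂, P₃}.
(3)P₀ + (-2/5)P₁ + (2)P₂ + (2/5)P₃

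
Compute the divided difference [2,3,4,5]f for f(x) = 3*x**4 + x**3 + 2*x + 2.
43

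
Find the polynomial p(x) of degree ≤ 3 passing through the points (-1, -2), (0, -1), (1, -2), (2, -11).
-x**3 - x**2 + x - 1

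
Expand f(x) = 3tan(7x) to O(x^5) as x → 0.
21*x + 343*x**3 + O(x**5)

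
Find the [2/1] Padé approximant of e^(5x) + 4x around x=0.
(-5*x**2/2 + 22*x/3 + 1)/(1 - 5*x/3)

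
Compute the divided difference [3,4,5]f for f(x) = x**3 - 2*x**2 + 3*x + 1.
10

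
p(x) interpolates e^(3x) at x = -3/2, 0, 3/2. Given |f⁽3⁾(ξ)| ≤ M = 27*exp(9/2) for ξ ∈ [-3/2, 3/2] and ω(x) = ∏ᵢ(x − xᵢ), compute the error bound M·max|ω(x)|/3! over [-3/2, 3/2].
27*sqrt(3)*exp(9/2)/8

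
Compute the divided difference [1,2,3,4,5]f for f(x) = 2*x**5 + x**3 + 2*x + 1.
30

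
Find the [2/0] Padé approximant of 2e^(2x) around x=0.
4*x**2 + 4*x + 2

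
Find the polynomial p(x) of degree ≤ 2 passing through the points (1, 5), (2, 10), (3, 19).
2*x**2 - x + 4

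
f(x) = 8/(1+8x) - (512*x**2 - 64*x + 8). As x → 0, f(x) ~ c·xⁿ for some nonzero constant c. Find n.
3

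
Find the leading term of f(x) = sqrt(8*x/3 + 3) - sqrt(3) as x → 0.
4*sqrt(3)*x/9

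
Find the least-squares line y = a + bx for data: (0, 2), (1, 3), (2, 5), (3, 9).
a = 13/10, b = 23/10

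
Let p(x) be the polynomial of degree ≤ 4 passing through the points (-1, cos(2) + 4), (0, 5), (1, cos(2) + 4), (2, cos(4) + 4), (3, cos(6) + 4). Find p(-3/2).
693*cos(2)/128 + 35*cos(6)/128 + 23/32 - 45*cos(4)/32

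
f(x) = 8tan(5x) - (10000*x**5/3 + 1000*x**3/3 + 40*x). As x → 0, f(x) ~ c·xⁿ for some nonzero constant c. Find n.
7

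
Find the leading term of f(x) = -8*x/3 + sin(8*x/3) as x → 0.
-256*x**3/81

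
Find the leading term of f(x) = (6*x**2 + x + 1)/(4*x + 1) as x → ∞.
3*x/2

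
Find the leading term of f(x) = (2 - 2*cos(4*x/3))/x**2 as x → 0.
16/9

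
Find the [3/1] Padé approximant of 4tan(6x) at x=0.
288*x**3 + 24*x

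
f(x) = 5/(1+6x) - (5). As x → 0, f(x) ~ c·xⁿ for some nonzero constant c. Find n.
1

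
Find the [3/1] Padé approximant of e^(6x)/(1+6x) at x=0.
(99*x**3/2 + 18*x**2 + 27*x/4 + 1)/(27*x/4 + 1)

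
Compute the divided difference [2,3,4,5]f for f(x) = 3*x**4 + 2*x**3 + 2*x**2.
44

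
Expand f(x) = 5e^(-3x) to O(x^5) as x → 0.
5 - 15*x + 45*x**2/2 - 45*x**3/2 + 135*x**4/8 + O(x**5)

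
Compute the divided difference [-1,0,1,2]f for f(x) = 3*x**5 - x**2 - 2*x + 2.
15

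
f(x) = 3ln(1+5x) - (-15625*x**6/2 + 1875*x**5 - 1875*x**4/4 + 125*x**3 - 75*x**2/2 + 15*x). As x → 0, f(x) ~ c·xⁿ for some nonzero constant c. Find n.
7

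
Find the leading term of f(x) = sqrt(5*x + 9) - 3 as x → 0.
5*x/6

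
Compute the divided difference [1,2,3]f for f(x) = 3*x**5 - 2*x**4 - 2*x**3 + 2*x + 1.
208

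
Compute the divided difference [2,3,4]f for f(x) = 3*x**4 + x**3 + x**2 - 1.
175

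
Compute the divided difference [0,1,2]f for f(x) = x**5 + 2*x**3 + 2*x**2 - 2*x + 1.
23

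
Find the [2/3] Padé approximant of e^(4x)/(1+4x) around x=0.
(52*x**2/35 + 72*x/35 + 1)/(512*x**3/105 - 228*x**2/35 + 72*x/35 + 1)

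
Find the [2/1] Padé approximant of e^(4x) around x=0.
(8*x**2/3 + 8*x/3 + 1)/(1 - 4*x/3)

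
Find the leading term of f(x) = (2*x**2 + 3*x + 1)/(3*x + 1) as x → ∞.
2*x/3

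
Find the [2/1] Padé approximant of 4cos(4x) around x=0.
4 - 32*x**2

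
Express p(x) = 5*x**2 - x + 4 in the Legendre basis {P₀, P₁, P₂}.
(17/3)P₀ - P₁ + (10/3)P₂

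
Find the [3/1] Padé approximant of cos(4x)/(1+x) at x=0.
(32*x**3/3 - 136*x**2/21 - 32*x/21 + 1)/(1 - 11*x/21)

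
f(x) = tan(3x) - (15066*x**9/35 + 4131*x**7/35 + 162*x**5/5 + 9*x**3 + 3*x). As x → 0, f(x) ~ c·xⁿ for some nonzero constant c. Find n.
11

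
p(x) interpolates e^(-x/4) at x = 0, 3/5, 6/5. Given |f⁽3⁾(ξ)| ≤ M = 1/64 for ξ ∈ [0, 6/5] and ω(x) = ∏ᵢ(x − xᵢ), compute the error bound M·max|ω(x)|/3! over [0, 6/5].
sqrt(3)/8000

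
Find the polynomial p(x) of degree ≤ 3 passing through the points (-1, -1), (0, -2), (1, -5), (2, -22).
-2*x**3 - x**2 - 2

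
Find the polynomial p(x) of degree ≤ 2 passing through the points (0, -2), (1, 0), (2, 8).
3*x**2 - x - 2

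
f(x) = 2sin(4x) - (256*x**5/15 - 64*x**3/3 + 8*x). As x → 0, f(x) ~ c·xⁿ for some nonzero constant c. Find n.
7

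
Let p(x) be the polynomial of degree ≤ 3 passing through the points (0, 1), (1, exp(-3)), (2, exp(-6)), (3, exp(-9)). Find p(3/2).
(-exp(9) - 1 + 9*exp(3) + 9*exp(6))*exp(-9)/16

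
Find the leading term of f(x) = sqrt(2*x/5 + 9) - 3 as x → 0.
x/15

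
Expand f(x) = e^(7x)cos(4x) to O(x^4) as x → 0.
1 + 7*x + 33*x**2/2 + 7*x**3/6 + O(x**4)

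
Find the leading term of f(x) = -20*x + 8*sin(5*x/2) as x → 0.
-125*x**3/6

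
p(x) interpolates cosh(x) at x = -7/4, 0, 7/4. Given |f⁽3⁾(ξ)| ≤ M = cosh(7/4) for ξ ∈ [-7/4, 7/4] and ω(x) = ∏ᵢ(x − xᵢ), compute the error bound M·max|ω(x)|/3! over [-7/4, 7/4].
343*sqrt(3)*cosh(7/4)/1728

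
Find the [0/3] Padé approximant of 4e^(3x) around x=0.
4/(-9*x**3/2 + 9*x**2/2 - 3*x + 1)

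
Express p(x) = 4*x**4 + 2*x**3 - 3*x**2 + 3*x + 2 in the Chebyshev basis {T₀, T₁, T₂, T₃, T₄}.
(2)T₀ + (9/2)T₁ + (1/2)T₂ + (1/2)T₃ + (1/2)T₄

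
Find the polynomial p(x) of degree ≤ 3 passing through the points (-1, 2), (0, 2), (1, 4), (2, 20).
2*x**3 + x**2 - x + 2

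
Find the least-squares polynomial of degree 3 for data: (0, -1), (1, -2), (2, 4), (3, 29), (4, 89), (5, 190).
-53/63 + (-517/378)x + (-137/63)x² + (109/54)x³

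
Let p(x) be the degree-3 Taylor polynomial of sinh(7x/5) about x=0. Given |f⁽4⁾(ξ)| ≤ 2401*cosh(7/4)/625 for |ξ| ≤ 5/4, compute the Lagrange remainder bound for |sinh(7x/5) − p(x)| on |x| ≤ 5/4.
2401*cosh(7/4)/6144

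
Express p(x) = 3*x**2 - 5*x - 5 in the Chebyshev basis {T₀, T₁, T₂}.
(-7/2)T₀ + (-5)T₁ + (3/2)T₂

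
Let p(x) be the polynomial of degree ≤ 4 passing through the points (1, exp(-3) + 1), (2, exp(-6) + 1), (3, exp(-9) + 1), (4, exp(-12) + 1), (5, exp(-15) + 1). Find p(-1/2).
(-2772*exp(9) - 1540*exp(3) + 315 + 2970*exp(6) + 1155*exp(12) + 128*exp(15))*exp(-15)/128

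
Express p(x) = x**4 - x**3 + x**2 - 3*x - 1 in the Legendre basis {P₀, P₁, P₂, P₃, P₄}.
(-7/15)P₀ + (-18/5)P₁ + (26/21)P₂ + (-2/5)P₃ + (8/35)P₄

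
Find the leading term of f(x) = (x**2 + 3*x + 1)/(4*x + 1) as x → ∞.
x/4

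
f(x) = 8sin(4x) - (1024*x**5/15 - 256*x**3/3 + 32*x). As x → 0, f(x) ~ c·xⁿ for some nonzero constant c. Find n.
7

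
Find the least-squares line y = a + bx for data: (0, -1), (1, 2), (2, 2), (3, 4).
a = -1/2, b = 3/2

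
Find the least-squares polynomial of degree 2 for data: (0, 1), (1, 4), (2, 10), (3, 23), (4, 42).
48/35 + (-73/70)x + (39/14)x²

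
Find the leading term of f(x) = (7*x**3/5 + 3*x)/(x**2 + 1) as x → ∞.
7*x/5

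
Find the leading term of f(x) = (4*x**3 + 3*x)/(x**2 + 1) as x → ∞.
4*x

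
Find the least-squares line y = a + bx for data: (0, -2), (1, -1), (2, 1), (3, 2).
a = -21/10, b = 7/5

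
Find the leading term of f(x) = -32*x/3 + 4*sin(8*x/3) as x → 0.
-1024*x**3/81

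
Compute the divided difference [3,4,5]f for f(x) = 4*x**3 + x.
48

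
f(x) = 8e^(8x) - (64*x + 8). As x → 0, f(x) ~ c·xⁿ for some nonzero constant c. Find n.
2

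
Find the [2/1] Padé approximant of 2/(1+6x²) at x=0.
2 - 12*x**2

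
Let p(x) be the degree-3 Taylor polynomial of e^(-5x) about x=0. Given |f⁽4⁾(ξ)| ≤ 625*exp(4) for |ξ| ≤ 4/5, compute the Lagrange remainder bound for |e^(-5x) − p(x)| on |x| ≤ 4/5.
32*exp(4)/3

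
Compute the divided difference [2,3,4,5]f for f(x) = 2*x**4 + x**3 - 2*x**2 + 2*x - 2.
29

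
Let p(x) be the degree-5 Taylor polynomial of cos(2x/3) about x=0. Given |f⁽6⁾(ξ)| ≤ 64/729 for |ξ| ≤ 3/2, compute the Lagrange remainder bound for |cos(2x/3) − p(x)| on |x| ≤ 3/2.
1/720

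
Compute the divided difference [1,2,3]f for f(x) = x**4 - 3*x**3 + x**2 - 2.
8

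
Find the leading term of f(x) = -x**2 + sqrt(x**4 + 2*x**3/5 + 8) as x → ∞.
x/5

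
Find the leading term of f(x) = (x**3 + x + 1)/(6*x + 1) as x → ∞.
x**2/6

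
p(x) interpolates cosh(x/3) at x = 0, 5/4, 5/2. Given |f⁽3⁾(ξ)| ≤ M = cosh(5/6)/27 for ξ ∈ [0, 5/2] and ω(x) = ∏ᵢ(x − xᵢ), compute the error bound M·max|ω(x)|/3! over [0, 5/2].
125*sqrt(3)*cosh(5/6)/46656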